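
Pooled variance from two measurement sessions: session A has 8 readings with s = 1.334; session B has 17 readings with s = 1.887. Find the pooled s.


s_p = sqrt(((n1-1)*s1^2 + (n2-1)*s2^2) / (n1+n2-2))
numerator = (8-1)*1.334^2 + (17-1)*1.887^2 = 12.456892 + 56.972304 = 69.429196
denominator = 8 + 17 - 2 = 23
s_p^2 = 69.429196 / 23 = 3.0186607
s_p = sqrt(3.0186607) = 1.7374

1.7374


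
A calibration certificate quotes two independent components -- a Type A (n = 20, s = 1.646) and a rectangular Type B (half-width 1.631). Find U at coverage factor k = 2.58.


u_A = s / sqrt(n) = 1.646 / sqrt(20) = 0.36805679
u_B = half_width / sqrt(3) = 1.631 / sqrt(3) = 0.94165829
uc = sqrt(u_A^2 + u_B^2) = sqrt(0.36805679^2 + 0.94165829^2) = 1.0110322
U = k * uc = 2.58 * 1.0110322
U = 2.6085

2.6085


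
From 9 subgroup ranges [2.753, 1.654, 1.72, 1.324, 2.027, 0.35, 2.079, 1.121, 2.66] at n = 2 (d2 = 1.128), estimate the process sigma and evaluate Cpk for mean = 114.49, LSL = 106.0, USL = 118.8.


R_bar = (2.753 + 1.654 + 1.72 + 1.324 + 2.027 + 0.35 + 2.079 + 1.121 + 2.66) / 9 = 1.7431111
sigma = R_bar / d2 = 1.7431111 / 1.128 = 1.5453113
Cp = (USL - LSL)/(6*sigma) = (118.8 - 106.0)/(6*1.5453113) = 1.3805
Cpu = (118.8 - 114.49)/(3*1.5453113) = 0.9297
Cpl = (114.49 - 106.0)/(3*1.5453113) = 1.8313
Cpk = min(Cpu, Cpl) = 0.9297

0.9297


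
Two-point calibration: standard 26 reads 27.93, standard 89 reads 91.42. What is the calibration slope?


slope = (y2 - y1) / (x2 - x1)
= (91.42 - 27.93) / (89 - 26)
= 63.4900 / 63
= 1.0078

1.0078


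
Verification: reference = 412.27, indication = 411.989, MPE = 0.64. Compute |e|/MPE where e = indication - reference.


e = indication - reference = 411.989 - 412.27 = -0.2810
|e| = 0.2810
ratio = |e| / MPE = 0.2810 / 0.64
ratio = 0.4391

0.4391


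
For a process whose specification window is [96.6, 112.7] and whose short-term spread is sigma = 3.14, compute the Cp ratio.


Cp = (USL - LSL) / (6 * sigma)
= (112.7 - 96.6) / (6 * 3.14)
= 16.1000 / 18.8400
= 0.8546

0.8546


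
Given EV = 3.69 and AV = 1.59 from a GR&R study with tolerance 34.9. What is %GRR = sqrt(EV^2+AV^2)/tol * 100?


GRR = sqrt(EV^2 + AV^2) = sqrt(3.69^2 + 1.59^2) = 4.0179846
%GRR = GRR / tol * 100 = 4.0179846 / 34.9 * 100
%GRR = 11.5128

11.5128


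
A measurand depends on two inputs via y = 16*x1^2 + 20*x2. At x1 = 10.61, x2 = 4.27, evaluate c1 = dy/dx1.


y = 16*x1^2 + 20*x2
dy/dx1 = 2*16*x1
Evaluate at x1 = 10.61: c1 = 32 * 10.61
c1 = 339.5200

339.5200


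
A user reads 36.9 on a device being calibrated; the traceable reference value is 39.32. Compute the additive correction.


Correction = standard - reading
= 39.32 - 36.9
= 2.4200

2.4200


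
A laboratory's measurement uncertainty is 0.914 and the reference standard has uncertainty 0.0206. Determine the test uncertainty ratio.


TUR = u_lab / u_ref
= 0.914 / 0.0206
= 44.3689

44.3689


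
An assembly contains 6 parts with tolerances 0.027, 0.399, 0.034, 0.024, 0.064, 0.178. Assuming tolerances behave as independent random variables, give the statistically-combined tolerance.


RSS = sqrt(0.027^2 + 0.399^2 + 0.034^2 + 0.024^2 + 0.064^2 + 0.178^2)
= sqrt(0.197442)
= 0.4443

0.4443


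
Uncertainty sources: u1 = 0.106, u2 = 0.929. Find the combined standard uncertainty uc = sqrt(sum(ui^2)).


uc = sqrt(0.106^2 + 0.929^2)
uc = sqrt(0.874277)
uc = 0.9350

0.9350


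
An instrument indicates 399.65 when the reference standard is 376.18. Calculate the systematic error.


Systematic error = measured - true
= 399.65 - 376.18
= 23.4700

23.4700


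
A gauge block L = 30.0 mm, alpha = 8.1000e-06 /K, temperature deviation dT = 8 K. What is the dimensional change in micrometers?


dL = L * alpha * dT
= 30.0 * 8.1000e-06 * 8
= 0.0019440 mm
dL_um = 0.0019440 * 1000 = 1.9440 um

1.9440


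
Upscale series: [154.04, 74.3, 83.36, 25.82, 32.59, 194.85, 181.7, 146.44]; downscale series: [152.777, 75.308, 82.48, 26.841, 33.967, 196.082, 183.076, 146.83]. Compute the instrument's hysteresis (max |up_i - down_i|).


|154.04 - 152.777| = 1.2630
|74.3 - 75.308| = 1.0080
|83.36 - 82.48| = 0.8800
|25.82 - 26.841| = 1.0210
|32.59 - 33.967| = 1.3770
|194.85 - 196.082| = 1.2320
|181.7 - 183.076| = 1.3760
|146.44 - 146.83| = 0.3900
hysteresis = max(diffs) = 1.3770

1.3770


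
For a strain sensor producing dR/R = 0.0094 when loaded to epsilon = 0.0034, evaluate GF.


GF = (dR/R) / epsilon
= 0.0094 / 0.0034
= 2.7647

2.7647


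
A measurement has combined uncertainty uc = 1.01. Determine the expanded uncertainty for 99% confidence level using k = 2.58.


U = k * uc
U = 2.58 * 1.01
U = 2.6058

2.6058


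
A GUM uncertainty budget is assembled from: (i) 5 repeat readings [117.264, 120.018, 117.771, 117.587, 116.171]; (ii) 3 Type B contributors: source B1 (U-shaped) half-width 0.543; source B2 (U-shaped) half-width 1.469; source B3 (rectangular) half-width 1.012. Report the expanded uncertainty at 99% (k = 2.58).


mean = (117.264 + 120.018 + 117.771 + 117.587 + 116.171) / 5 = 117.7622
s = sqrt(sum((x - mean)^2)/(n-1)) = 1.4053048
u_A = s / sqrt(n) = 1.4053048 / sqrt(5) = 0.62847141
u_B1 = 0.543 / sqrt(2) = 0.38395898
u_B2 = 1.469 / sqrt(2) = 1.0387399
u_B3 = 1.012 / sqrt(3) = 0.58427847
uc = sqrt(0.62847141^2 + 0.38395898^2 + 1.0387399^2 + 0.58427847^2) = 1.4009863
U = k * uc = 2.58 * 1.4009863
U = 3.6145

3.6145


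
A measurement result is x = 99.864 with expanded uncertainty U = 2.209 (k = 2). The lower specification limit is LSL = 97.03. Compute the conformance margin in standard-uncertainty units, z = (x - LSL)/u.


u = U / k = 2.209 / 2 = 1.1045
margin = |LSL - x| = |97.03 - 99.864| = 2.834
z = margin / u = 2.834 / 1.1045
z = 2.5659

2.5659


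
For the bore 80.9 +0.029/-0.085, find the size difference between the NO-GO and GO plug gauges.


GO = nominal - lower_tol (smallest hole = maximum material condition)
GO = 80.9 - 0.085 = 80.815
NO-GO = nominal + upper_tol (largest hole = least material condition)
NO-GO = 80.9 + 0.029 = 80.929
spread = NO-GO - GO = 80.929 - 80.815 = 0.1140

0.1140


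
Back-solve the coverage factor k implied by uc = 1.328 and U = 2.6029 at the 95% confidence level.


k = U / uc
k = 2.6029 / 1.328
k = 1.96

1.96


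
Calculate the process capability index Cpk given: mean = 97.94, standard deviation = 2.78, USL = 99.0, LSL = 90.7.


Cpu = (USL - mean) / (3*sigma) = (99.0 - 97.94) / (3*2.78) = 0.1271
Cpl = (mean - LSL) / (3*sigma) = (97.94 - 90.7) / (3*2.78) = 0.8681
Cpk = min(Cpu, Cpl) = 0.1271

0.1271


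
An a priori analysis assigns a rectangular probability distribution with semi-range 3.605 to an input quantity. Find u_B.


u_B = half_width / sqrt(3)
u_B = 3.605 / 1.7320508
u_B = 2.0813

2.0813


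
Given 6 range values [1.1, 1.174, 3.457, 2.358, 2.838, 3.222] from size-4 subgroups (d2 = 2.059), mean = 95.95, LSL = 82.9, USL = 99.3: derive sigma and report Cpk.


R_bar = (1.1 + 1.174 + 3.457 + 2.358 + 2.838 + 3.222) / 6 = 2.3581667
sigma = R_bar / d2 = 2.3581667 / 2.059 = 1.1452971
Cp = (USL - LSL)/(6*sigma) = (99.3 - 82.9)/(6*1.1452971) = 2.3866
Cpu = (99.3 - 95.95)/(3*1.1452971) = 0.9750
Cpl = (95.95 - 82.9)/(3*1.1452971) = 3.7981
Cpk = min(Cpu, Cpl) = 0.9750

0.9750


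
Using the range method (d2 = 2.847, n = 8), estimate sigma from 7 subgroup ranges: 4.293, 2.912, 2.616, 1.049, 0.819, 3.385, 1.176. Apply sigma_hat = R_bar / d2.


R_bar = (4.293 + 2.912 + 2.616 + 1.049 + 0.819 + 3.385 + 1.176) / 7
R_bar = 16.25 / 7 = 2.3214286
sigma_hat = R_bar / d2 = 2.3214286 / 2.847 = 0.8154

0.8154


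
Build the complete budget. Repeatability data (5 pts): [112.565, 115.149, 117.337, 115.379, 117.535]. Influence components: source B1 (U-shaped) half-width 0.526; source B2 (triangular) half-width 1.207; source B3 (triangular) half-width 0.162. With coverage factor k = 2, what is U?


mean = (112.565 + 115.149 + 117.337 + 115.379 + 117.535) / 5 = 115.593
s = sqrt(sum((x - mean)^2)/(n-1)) = 2.0139896
u_A = s / sqrt(n) = 2.0139896 / sqrt(5) = 0.90068353
u_B1 = 0.526 / sqrt(2) = 0.37193817
u_B2 = 1.207 / sqrt(6) = 0.49275569
u_B3 = 0.162 / sqrt(6) = 0.066136223
uc = sqrt(0.90068353^2 + 0.37193817^2 + 0.49275569^2 + 0.066136223^2) = 1.0939611
U = k * uc = 2 * 1.0939611
U = 2.1879

2.1879


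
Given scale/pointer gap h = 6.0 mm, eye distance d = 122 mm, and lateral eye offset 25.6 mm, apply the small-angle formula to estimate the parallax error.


error = h * offset / d
= 6.0 * 25.6 / 122
= 1.2590

1.2590


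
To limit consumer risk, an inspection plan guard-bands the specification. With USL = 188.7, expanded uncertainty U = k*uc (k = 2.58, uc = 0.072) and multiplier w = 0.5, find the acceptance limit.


U = k * uc = 2.58 * 0.072 = 0.18576
guard band g = w * U = 0.5 * 0.18576 = 0.09288
AL = USL - g = 188.7 - 0.09288
AL = 188.6071

188.6071


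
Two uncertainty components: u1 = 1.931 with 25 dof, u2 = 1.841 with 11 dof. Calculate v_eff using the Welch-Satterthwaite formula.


uc = sqrt(u1^2 + u2^2) = sqrt(1.931^2 + 1.841^2) = 2.6679659
v_eff = uc^4 / (u1^4/v1 + u2^4/v2)
= 2.6679659^4 / (1.931^4/25 + 1.841^4/11)
= 50.666523 / 1.6004396
v_eff = 31.6579

31.6579


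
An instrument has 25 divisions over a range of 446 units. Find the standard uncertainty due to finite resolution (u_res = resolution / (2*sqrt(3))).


resolution = range / divisions
resolution = 446 / 25 = 17.84
u_res = resolution / (2*sqrt(3))
u_res = 17.84 / 3.4641016
u_res = 5.1500

5.1500


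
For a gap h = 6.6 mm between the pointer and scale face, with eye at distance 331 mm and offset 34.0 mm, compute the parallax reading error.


error = h * offset / d
= 6.6 * 34.0 / 331
= 0.6779

0.6779


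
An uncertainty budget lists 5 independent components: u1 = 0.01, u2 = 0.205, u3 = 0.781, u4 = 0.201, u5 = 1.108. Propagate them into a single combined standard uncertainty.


uc = sqrt(0.01^2 + 0.205^2 + 0.781^2 + 0.201^2 + 1.108^2)
uc = sqrt(1.920151)
uc = 1.3857

1.3857


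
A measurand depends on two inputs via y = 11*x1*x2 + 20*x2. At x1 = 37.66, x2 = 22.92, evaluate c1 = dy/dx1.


y = 11*x1*x2 + 20*x2
dy/dx1 = 11*x2
Evaluate at x2 = 22.92: c1 = 11 * 22.92
c1 = 252.1200

252.1200


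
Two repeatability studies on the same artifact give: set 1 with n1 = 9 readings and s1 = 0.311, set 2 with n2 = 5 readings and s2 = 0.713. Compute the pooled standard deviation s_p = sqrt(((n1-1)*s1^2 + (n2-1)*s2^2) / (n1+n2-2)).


s_p = sqrt(((n1-1)*s1^2 + (n2-1)*s2^2) / (n1+n2-2))
numerator = (9-1)*0.311^2 + (5-1)*0.713^2 = 0.773768 + 2.033476 = 2.807244
denominator = 9 + 5 - 2 = 12
s_p^2 = 2.807244 / 12 = 0.233937
s_p = sqrt(0.233937) = 0.4837

0.4837


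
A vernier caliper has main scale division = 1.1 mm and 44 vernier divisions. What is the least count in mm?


LC = MSD / n_div
= 1.1 / 44
= 0.0250

0.0250


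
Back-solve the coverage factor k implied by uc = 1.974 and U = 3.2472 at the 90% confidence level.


k = U / uc
k = 3.2472 / 1.974
k = 1.645

1.645


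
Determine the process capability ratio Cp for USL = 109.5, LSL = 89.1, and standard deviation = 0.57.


Cp = (USL - LSL) / (6 * sigma)
= (109.5 - 89.1) / (6 * 0.57)
= 20.4000 / 3.4200
= 5.9649

5.9649


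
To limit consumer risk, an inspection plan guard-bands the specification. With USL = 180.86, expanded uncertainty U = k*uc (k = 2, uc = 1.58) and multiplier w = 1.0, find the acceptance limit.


U = k * uc = 2 * 1.58 = 3.16
guard band g = w * U = 1.0 * 3.16 = 3.16
AL = USL - g = 180.86 - 3.16
AL = 177.7000

177.7000


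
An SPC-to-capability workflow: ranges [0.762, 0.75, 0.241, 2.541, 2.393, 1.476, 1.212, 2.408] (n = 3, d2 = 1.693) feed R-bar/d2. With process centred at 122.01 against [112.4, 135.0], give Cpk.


R_bar = (0.762 + 0.75 + 0.241 + 2.541 + 2.393 + 1.476 + 1.212 + 2.408) / 8 = 1.472875
sigma = R_bar / d2 = 1.472875 / 1.693 = 0.86997933
Cp = (USL - LSL)/(6*sigma) = (135.0 - 112.4)/(6*0.86997933) = 4.3296
Cpu = (135.0 - 122.01)/(3*0.86997933) = 4.9771
Cpl = (122.01 - 112.4)/(3*0.86997933) = 3.6821
Cpk = min(Cpu, Cpl) = 3.6821

3.6821


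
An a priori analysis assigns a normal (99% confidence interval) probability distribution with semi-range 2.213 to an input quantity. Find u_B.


u_B = half_width / 2.576
u_B = 2.213 / 2.576
u_B = 0.8591

0.8591


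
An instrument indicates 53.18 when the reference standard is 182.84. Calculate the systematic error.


Systematic error = measured - true
= 53.18 - 182.84
= -129.6600

-129.6600


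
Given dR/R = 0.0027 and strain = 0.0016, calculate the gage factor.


GF = (dR/R) / epsilon
= 0.0027 / 0.0016
= 1.6875

1.6875


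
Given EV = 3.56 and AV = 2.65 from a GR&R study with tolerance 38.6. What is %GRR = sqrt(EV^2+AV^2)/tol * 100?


GRR = sqrt(EV^2 + AV^2) = sqrt(3.56^2 + 2.65^2) = 4.4380288
%GRR = GRR / tol * 100 = 4.4380288 / 38.6 * 100
%GRR = 11.4975

11.4975


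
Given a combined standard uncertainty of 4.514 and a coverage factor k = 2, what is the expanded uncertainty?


U = k * uc
U = 2 * 4.514
U = 9.0280

9.0280


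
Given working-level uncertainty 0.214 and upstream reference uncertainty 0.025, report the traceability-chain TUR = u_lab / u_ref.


TUR = u_lab / u_ref
= 0.214 / 0.025
= 8.5600

8.5600


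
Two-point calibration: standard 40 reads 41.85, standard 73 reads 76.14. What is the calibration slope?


slope = (y2 - y1) / (x2 - x1)
= (76.14 - 41.85) / (73 - 40)
= 34.2900 / 33
= 1.0391

1.0391


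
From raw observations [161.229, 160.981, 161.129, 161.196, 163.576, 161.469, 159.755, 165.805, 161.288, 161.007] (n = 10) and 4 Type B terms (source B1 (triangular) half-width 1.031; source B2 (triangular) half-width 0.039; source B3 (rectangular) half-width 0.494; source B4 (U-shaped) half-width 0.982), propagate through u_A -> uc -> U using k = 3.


mean = (161.229 + 160.981 + 161.129 + 161.196 + 163.576 + 161.469 + 159.755 + 165.805 + 161.288 + 161.007) / 10 = 161.7435
s = sqrt(sum((x - mean)^2)/(n-1)) = 1.7047879
u_A = s / sqrt(n) = 1.7047879 / sqrt(10) = 0.53910127
u_B1 = 1.031 / sqrt(6) = 0.42090399
u_B2 = 0.039 / sqrt(6) = 0.015921683
u_B3 = 0.494 / sqrt(3) = 0.28521103
u_B4 = 0.982 / sqrt(2) = 0.69437886
uc = sqrt(0.53910127^2 + 0.42090399^2 + 0.015921683^2 + 0.28521103^2 + 0.69437886^2) = 1.0156531
U = k * uc = 3 * 1.0156531
U = 3.0470

3.0470


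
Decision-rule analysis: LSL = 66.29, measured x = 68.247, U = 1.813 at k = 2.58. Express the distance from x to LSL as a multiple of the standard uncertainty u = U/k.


u = U / k = 1.813 / 2.58 = 0.70271318
margin = |LSL - x| = |66.29 - 68.247| = 1.957
z = margin / u = 1.957 / 0.70271318
z = 2.7849

2.7849


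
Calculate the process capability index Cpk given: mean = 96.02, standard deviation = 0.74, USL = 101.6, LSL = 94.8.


Cpu = (USL - mean) / (3*sigma) = (101.6 - 96.02) / (3*0.74) = 2.5135
Cpl = (mean - LSL) / (3*sigma) = (96.02 - 94.8) / (3*0.74) = 0.5495
Cpk = min(Cpu, Cpl) = 0.5495

0.5495


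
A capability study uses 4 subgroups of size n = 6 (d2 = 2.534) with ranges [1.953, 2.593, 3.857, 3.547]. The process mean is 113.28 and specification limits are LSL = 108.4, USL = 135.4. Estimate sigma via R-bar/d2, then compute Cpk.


R_bar = (1.953 + 2.593 + 3.857 + 3.547) / 4 = 2.9875
sigma = R_bar / d2 = 2.9875 / 2.534 = 1.1789661
Cp = (USL - LSL)/(6*sigma) = (135.4 - 108.4)/(6*1.1789661) = 3.8169
Cpu = (135.4 - 113.28)/(3*1.1789661) = 6.2541
Cpl = (113.28 - 108.4)/(3*1.1789661) = 1.3797
Cpk = min(Cpu, Cpl) = 1.3797

1.3797


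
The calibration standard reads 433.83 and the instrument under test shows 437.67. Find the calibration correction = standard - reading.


Correction = standard - reading
= 433.83 - 437.67
= -3.8400

-3.8400


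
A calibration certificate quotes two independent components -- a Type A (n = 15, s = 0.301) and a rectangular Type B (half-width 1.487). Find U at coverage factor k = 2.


u_A = s / sqrt(n) = 0.301 / sqrt(15) = 0.077717866
u_B = half_width / sqrt(3) = 1.487 / sqrt(3) = 0.85851985
uc = sqrt(u_A^2 + u_B^2) = sqrt(0.077717866^2 + 0.85851985^2) = 0.86203039
U = k * uc = 2 * 0.86203039
U = 1.7241

1.7241


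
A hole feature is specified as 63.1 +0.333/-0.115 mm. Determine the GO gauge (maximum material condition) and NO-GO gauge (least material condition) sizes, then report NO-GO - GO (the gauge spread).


GO = nominal - lower_tol (smallest hole = maximum material condition)
GO = 63.1 - 0.115 = 62.985
NO-GO = nominal + upper_tol (largest hole = least material condition)
NO-GO = 63.1 + 0.333 = 63.433
spread = NO-GO - GO = 63.433 - 62.985 = 0.4480

0.4480


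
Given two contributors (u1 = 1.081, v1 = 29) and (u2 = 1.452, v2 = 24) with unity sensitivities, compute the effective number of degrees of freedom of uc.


uc = sqrt(u1^2 + u2^2) = sqrt(1.081^2 + 1.452^2) = 1.8102113
v_eff = uc^4 / (u1^4/v1 + u2^4/v2)
= 1.8102113^4 / (1.081^4/29 + 1.452^4/24)
= 10.737844 / 0.23229348
v_eff = 46.2253

46.2253


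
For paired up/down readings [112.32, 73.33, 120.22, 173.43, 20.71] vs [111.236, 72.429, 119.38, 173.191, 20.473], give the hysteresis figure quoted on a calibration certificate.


|112.32 - 111.236| = 1.0840
|73.33 - 72.429| = 0.9010
|120.22 - 119.38| = 0.8400
|173.43 - 173.191| = 0.2390
|20.71 - 20.473| = 0.2370
hysteresis = max(diffs) = 1.0840

1.0840


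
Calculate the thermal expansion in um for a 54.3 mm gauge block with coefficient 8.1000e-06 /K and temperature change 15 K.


dL = L * alpha * dT
= 54.3 * 8.1000e-06 * 15
= 0.0065974 mm
dL_um = 0.0065974 * 1000 = 6.5974 um

6.5974


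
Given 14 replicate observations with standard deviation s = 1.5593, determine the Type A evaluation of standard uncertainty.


u_A = s / sqrt(n)
u_A = 1.5593 / sqrt(14)
u_A = 1.5593 / 3.7416574
u_A = 0.4167

0.4167


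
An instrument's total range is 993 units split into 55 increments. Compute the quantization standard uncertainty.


resolution = range / divisions
resolution = 993 / 55 = 18.054545
u_res = resolution / (2*sqrt(3))
u_res = 18.054545 / 3.4641016
u_res = 5.2119

5.2119


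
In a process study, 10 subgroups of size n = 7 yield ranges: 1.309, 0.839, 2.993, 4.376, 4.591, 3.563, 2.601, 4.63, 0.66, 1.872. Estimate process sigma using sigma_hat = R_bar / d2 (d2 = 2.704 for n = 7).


R_bar = (1.309 + 0.839 + 2.993 + 4.376 + 4.591 + 3.563 + 2.601 + 4.63 + 0.66 + 1.872) / 10
R_bar = 27.434 / 10 = 2.7434
sigma_hat = R_bar / d2 = 2.7434 / 2.704 = 1.0146

1.0146


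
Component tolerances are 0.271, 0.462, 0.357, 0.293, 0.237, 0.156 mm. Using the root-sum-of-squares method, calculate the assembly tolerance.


RSS = sqrt(0.271^2 + 0.462^2 + 0.357^2 + 0.293^2 + 0.237^2 + 0.156^2)
= sqrt(0.580688)
= 0.7620

0.7620


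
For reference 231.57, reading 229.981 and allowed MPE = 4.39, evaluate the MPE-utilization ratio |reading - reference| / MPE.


e = indication - reference = 229.981 - 231.57 = -1.5890
|e| = 1.5890
ratio = |e| / MPE = 1.5890 / 4.39
ratio = 0.3620

0.3620


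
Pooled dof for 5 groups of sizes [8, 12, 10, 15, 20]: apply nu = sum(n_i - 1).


nu = sum_i (n_i - 1)
nu = ((8 - 1) + (12 - 1) + (10 - 1) + (15 - 1) + (20 - 1))
nu = 7 + 11 + 9 + 14 + 19
nu = 60

60


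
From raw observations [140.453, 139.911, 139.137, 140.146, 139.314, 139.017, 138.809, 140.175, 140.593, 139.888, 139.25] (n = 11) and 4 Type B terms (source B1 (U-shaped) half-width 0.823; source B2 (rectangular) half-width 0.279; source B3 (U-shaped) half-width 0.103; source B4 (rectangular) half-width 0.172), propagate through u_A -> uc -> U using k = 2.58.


mean = (140.453 + 139.911 + 139.137 + 140.146 + 139.314 + 139.017 + 138.809 + 140.175 + 140.593 + 139.888 + 139.25) / 11 = 139.6993636
s = sqrt(sum((x - mean)^2)/(n-1)) = 0.61625437
u_A = s / sqrt(n) = 0.61625437 / sqrt(11) = 0.18580768
u_B1 = 0.823 / sqrt(2) = 0.58194888
u_B2 = 0.279 / sqrt(3) = 0.16108073
u_B3 = 0.103 / sqrt(2) = 0.072831998
u_B4 = 0.172 / sqrt(3) = 0.099304246
uc = sqrt(0.18580768^2 + 0.58194888^2 + 0.16108073^2 + 0.072831998^2 + 0.099304246^2) = 0.64366282
U = k * uc = 2.58 * 0.64366282
U = 1.6607

1.6607


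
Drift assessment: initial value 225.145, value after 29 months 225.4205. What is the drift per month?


rate = (v2 - v1) / months
= (225.4205 - 225.145) / 29
= 0.2755 / 29
= 0.0095

0.0095


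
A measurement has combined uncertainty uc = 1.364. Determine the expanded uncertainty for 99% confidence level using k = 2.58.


U = k * uc
U = 2.58 * 1.364
U = 3.5191

3.5191


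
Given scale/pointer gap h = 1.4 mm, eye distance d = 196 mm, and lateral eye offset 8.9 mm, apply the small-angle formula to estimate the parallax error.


error = h * offset / d
= 1.4 * 8.9 / 196
= 0.0636

0.0636


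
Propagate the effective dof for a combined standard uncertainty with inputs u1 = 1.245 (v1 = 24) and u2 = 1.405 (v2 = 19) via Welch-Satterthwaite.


uc = sqrt(u1^2 + u2^2) = sqrt(1.245^2 + 1.405^2) = 1.8772453
v_eff = uc^4 / (u1^4/v1 + u2^4/v2)
= 1.8772453^4 / (1.245^4/24 + 1.405^4/19)
= 12.418928 / 0.3052008
v_eff = 40.6910

40.6910


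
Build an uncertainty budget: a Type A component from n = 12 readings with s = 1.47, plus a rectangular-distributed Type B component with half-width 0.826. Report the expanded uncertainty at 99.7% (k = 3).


u_A = s / sqrt(n) = 1.47 / sqrt(12) = 0.42435245
u_B = half_width / sqrt(3) = 0.826 / sqrt(3) = 0.47689132
uc = sqrt(u_A^2 + u_B^2) = sqrt(0.42435245^2 + 0.47689132^2) = 0.63835753
U = k * uc = 3 * 0.63835753
U = 1.9151

1.9151


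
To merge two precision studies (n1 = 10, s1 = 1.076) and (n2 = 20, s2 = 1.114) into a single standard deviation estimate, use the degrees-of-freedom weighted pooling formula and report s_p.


s_p = sqrt(((n1-1)*s1^2 + (n2-1)*s2^2) / (n1+n2-2))
numerator = (10-1)*1.076^2 + (20-1)*1.114^2 = 10.419984 + 23.578924 = 33.998908
denominator = 10 + 20 - 2 = 28
s_p^2 = 33.998908 / 28 = 1.2142467
s_p = sqrt(1.2142467) = 1.1019

1.1019


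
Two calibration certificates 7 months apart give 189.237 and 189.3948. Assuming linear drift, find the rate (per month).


rate = (v2 - v1) / months
= (189.3948 - 189.237) / 7
= 0.1578 / 7
= 0.0225

0.0225


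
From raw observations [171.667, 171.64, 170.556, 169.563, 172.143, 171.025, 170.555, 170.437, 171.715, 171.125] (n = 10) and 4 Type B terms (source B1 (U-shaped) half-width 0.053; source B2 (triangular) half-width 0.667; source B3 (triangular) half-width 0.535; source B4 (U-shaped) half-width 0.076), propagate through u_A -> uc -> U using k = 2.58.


mean = (171.667 + 171.64 + 170.556 + 169.563 + 172.143 + 171.025 + 170.555 + 170.437 + 171.715 + 171.125) / 10 = 171.0426
s = sqrt(sum((x - mean)^2)/(n-1)) = 0.77798632
u_A = s / sqrt(n) = 0.77798632 / sqrt(10) = 0.24602088
u_B1 = 0.053 / sqrt(2) = 0.037476659
u_B2 = 0.667 / sqrt(6) = 0.27230161
u_B3 = 0.535 / sqrt(6) = 0.21841284
u_B4 = 0.076 / sqrt(2) = 0.053740115
uc = sqrt(0.24602088^2 + 0.037476659^2 + 0.27230161^2 + 0.21841284^2 + 0.053740115^2) = 0.43205452
U = k * uc = 2.58 * 0.43205452
U = 1.1147

1.1147


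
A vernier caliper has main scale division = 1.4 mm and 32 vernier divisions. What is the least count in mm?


LC = MSD / n_div
= 1.4 / 32
= 0.0437

0.0437


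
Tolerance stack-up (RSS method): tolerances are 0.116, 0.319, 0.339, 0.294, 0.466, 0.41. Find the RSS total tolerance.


RSS = sqrt(0.116^2 + 0.319^2 + 0.339^2 + 0.294^2 + 0.466^2 + 0.41^2)
= sqrt(0.70183)
= 0.8378

0.8378


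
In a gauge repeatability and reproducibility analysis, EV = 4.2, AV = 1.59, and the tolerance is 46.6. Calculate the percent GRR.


GRR = sqrt(EV^2 + AV^2) = sqrt(4.2^2 + 1.59^2) = 4.4908908
%GRR = GRR / tol * 100 = 4.4908908 / 46.6 * 100
%GRR = 9.6371

9.6371


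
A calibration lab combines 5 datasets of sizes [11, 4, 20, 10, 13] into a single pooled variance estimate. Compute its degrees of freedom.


nu = sum_i (n_i - 1)
nu = ((11 - 1) + (4 - 1) + (20 - 1) + (10 - 1) + (13 - 1))
nu = 10 + 3 + 19 + 9 + 12
nu = 53

53


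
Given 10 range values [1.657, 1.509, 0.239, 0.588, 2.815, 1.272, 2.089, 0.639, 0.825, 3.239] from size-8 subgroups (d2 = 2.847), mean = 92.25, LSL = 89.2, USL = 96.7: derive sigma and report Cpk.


R_bar = (1.657 + 1.509 + 0.239 + 0.588 + 2.815 + 1.272 + 2.089 + 0.639 + 0.825 + 3.239) / 10 = 1.4872
sigma = R_bar / d2 = 1.4872 / 2.847 = 0.52237443
Cp = (USL - LSL)/(6*sigma) = (96.7 - 89.2)/(6*0.52237443) = 2.3929
Cpu = (96.7 - 92.25)/(3*0.52237443) = 2.8396
Cpl = (92.25 - 89.2)/(3*0.52237443) = 1.9462
Cpk = min(Cpu, Cpl) = 1.9462

1.9462


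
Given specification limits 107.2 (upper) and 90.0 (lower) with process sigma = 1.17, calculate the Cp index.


Cp = (USL - LSL) / (6 * sigma)
= (107.2 - 90.0) / (6 * 1.17)
= 17.2000 / 7.0200
= 2.4501

2.4501


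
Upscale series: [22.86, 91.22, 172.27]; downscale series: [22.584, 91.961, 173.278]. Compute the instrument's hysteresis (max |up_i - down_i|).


|22.86 - 22.584| = 0.2760
|91.22 - 91.961| = 0.7410
|172.27 - 173.278| = 1.0080
hysteresis = max(diffs) = 1.0080

1.0080


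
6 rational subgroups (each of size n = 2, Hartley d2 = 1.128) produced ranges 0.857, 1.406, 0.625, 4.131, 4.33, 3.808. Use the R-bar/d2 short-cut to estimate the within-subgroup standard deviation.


R_bar = (0.857 + 1.406 + 0.625 + 4.131 + 4.33 + 3.808) / 6
R_bar = 15.157 / 6 = 2.5261667
sigma_hat = R_bar / d2 = 2.5261667 / 1.128 = 2.2395

2.2395


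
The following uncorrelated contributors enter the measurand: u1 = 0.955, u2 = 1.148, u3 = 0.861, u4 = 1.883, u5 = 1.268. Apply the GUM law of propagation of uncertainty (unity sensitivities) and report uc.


uc = sqrt(0.955^2 + 1.148^2 + 0.861^2 + 1.883^2 + 1.268^2)
uc = sqrt(8.124763)
uc = 2.8504

2.8504


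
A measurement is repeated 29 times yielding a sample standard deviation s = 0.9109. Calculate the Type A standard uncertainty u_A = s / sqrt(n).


u_A = s / sqrt(n)
u_A = 0.9109 / sqrt(29)
u_A = 0.9109 / 5.3851648
u_A = 0.1691

0.1691


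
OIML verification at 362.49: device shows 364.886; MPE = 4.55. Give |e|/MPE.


e = indication - reference = 364.886 - 362.49 = 2.3960
|e| = 2.3960
ratio = |e| / MPE = 2.3960 / 4.55
ratio = 0.5266

0.5266


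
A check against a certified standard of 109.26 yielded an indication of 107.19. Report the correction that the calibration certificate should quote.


Correction = standard - reading
= 109.26 - 107.19
= 2.0700

2.0700


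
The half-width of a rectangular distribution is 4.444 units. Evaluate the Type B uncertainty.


u_B = half_width / sqrt(3)
u_B = 4.444 / 1.7320508
u_B = 2.5657

2.5657


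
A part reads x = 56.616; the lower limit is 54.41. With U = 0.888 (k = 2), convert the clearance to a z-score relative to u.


u = U / k = 0.888 / 2 = 0.444
margin = |LSL - x| = |54.41 - 56.616| = 2.206
z = margin / u = 2.206 / 0.444
z = 4.9685

4.9685


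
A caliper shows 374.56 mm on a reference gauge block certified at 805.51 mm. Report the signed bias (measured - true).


Systematic error = measured - true
= 374.56 - 805.51
= -430.9500

-430.9500


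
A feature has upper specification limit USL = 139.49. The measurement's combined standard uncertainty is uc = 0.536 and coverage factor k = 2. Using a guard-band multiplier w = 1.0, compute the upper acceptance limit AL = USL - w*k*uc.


U = k * uc = 2 * 0.536 = 1.072
guard band g = w * U = 1.0 * 1.072 = 1.072
AL = USL - g = 139.49 - 1.072
AL = 138.4180

138.4180


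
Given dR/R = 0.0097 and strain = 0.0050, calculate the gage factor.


GF = (dR/R) / epsilon
= 0.0097 / 0.0050
= 1.9400

1.9400


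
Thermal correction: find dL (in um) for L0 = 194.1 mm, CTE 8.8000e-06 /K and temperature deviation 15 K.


dL = L * alpha * dT
= 194.1 * 8.8000e-06 * 15
= 0.0256212 mm
dL_um = 0.0256212 * 1000 = 25.6212 um

25.6212


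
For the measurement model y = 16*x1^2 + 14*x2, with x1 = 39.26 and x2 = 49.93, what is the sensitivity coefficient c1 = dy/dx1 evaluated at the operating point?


y = 16*x1^2 + 14*x2
dy/dx1 = 2*16*x1
Evaluate at x1 = 39.26: c1 = 32 * 39.26
c1 = 1256.3200

1256.3200


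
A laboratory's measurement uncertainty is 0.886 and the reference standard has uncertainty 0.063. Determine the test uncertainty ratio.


TUR = u_lab / u_ref
= 0.886 / 0.063
= 14.0635

14.0635


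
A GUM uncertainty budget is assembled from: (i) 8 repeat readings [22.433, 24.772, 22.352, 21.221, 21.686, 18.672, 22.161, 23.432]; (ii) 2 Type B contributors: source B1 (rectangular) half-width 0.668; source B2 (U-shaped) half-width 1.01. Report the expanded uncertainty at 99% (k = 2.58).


mean = (22.433 + 24.772 + 22.352 + 21.221 + 21.686 + 18.672 + 22.161 + 23.432) / 8 = 22.091125
s = sqrt(sum((x - mean)^2)/(n-1)) = 1.7641879
u_A = s / sqrt(n) = 1.7641879 / sqrt(8) = 0.62373461
u_B1 = 0.668 / sqrt(3) = 0.38566998
u_B2 = 1.01 / sqrt(2) = 0.71417785
uc = sqrt(0.62373461^2 + 0.38566998^2 + 0.71417785^2) = 1.0236387
U = k * uc = 2.58 * 1.0236387
U = 2.6410

2.6410


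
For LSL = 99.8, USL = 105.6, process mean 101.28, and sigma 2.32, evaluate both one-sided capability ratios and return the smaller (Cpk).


Cpu = (USL - mean) / (3*sigma) = (105.6 - 101.28) / (3*2.32) = 0.6207
Cpl = (mean - LSL) / (3*sigma) = (101.28 - 99.8) / (3*2.32) = 0.2126
Cpk = min(Cpu, Cpl) = 0.2126

0.2126


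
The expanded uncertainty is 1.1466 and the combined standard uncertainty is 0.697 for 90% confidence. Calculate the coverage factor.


k = U / uc
k = 1.1466 / 0.697
k = 1.645

1.645


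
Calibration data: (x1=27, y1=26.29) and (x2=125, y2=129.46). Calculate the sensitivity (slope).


slope = (y2 - y1) / (x2 - x1)
= (129.46 - 26.29) / (125 - 27)
= 103.1700 / 98
= 1.0528

1.0528


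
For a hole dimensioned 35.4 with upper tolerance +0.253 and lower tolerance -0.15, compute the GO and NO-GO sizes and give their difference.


GO = nominal - lower_tol (smallest hole = maximum material condition)
GO = 35.4 - 0.15 = 35.25
NO-GO = nominal + upper_tol (largest hole = least material condition)
NO-GO = 35.4 + 0.253 = 35.653
spread = NO-GO - GO = 35.653 - 35.25 = 0.4030

0.4030


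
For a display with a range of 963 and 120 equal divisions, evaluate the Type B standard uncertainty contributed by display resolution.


resolution = range / divisions
resolution = 963 / 120 = 8.025
u_res = resolution / (2*sqrt(3))
u_res = 8.025 / 3.4641016
u_res = 2.3166

2.3166


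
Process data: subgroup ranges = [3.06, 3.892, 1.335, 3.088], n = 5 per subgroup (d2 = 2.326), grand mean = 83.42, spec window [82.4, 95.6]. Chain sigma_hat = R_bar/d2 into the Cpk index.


R_bar = (3.06 + 3.892 + 1.335 + 3.088) / 4 = 2.84375
sigma = R_bar / d2 = 2.84375 / 2.326 = 1.2225924
Cp = (USL - LSL)/(6*sigma) = (95.6 - 82.4)/(6*1.2225924) = 1.7995
Cpu = (95.6 - 83.42)/(3*1.2225924) = 3.3208
Cpl = (83.42 - 82.4)/(3*1.2225924) = 0.2781
Cpk = min(Cpu, Cpl) = 0.2781

0.2781


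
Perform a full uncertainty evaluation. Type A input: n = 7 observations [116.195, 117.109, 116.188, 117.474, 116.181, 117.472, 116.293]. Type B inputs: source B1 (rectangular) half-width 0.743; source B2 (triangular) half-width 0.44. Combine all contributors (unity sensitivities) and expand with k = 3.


mean = (116.195 + 117.109 + 116.188 + 117.474 + 116.181 + 117.472 + 116.293) / 7 = 116.7017143
s = sqrt(sum((x - mean)^2)/(n-1)) = 0.62108768
u_A = s / sqrt(n) = 0.62108768 / sqrt(7) = 0.23474908
u_B1 = 0.743 / sqrt(3) = 0.42897125
u_B2 = 0.44 / sqrt(6) = 0.17962925
uc = sqrt(0.23474908^2 + 0.42897125^2 + 0.17962925^2) = 0.52095118
U = k * uc = 3 * 0.52095118
U = 1.5629

1.5629


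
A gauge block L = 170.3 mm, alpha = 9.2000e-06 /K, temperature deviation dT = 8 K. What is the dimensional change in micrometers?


dL = L * alpha * dT
= 170.3 * 9.2000e-06 * 8
= 0.0125341 mm
dL_um = 0.0125341 * 1000 = 12.5341 um

12.5341


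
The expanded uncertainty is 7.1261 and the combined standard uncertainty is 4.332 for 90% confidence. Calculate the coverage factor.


k = U / uc
k = 7.1261 / 4.332
k = 1.645

1.645


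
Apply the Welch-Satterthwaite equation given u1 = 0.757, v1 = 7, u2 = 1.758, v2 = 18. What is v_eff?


uc = sqrt(u1^2 + u2^2) = sqrt(0.757^2 + 1.758^2) = 1.9140567
v_eff = uc^4 / (u1^4/v1 + u2^4/v2)
= 1.9140567^4 / (0.757^4/7 + 1.758^4/18)
= 13.422061 / 0.57755582
v_eff = 23.2394

23.2394


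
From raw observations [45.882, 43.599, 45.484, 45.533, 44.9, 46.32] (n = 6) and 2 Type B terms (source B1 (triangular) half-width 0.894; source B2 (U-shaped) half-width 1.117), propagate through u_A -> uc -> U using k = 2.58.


mean = (45.882 + 43.599 + 45.484 + 45.533 + 44.9 + 46.32) / 6 = 45.28633333
s = sqrt(sum((x - mean)^2)/(n-1)) = 0.95074175
u_A = s / sqrt(n) = 0.95074175 / sqrt(6) = 0.38813869
u_B1 = 0.894 / sqrt(6) = 0.36497397
u_B2 = 1.117 / sqrt(2) = 0.78983827
uc = sqrt(0.38813869^2 + 0.36497397^2 + 0.78983827^2) = 0.95273403
U = k * uc = 2.58 * 0.95273403
U = 2.4581

2.4581


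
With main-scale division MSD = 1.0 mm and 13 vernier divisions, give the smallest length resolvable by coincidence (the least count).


LC = MSD / n_div
= 1.0 / 13
= 0.0769

0.0769


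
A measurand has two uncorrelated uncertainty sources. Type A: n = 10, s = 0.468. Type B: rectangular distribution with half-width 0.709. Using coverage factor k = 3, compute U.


u_A = s / sqrt(n) = 0.468 / sqrt(10) = 0.14799459
u_B = half_width / sqrt(3) = 0.709 / sqrt(3) = 0.40934134
uc = sqrt(u_A^2 + u_B^2) = sqrt(0.14799459^2 + 0.40934134^2) = 0.43527317
U = k * uc = 3 * 0.43527317
U = 1.3058

1.3058


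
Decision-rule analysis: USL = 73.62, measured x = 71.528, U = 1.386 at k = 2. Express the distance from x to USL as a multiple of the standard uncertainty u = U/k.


u = U / k = 1.386 / 2 = 0.693
margin = |USL - x| = |73.62 - 71.528| = 2.092
z = margin / u = 2.092 / 0.693
z = 3.0188

3.0188


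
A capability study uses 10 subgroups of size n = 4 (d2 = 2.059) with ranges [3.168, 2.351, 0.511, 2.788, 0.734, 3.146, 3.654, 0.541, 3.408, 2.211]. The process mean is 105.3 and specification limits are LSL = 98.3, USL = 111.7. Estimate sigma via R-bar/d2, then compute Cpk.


R_bar = (3.168 + 2.351 + 0.511 + 2.788 + 0.734 + 3.146 + 3.654 + 0.541 + 3.408 + 2.211) / 10 = 2.2512
sigma = R_bar / d2 = 2.2512 / 2.059 = 1.0933463
Cp = (USL - LSL)/(6*sigma) = (111.7 - 98.3)/(6*1.0933463) = 2.0427
Cpu = (111.7 - 105.3)/(3*1.0933463) = 1.9512
Cpl = (105.3 - 98.3)/(3*1.0933463) = 2.1341
Cpk = min(Cpu, Cpl) = 1.9512

1.9512


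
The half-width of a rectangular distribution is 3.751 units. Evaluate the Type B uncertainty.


u_B = half_width / sqrt(3)
u_B = 3.751 / 1.7320508
u_B = 2.1656

2.1656


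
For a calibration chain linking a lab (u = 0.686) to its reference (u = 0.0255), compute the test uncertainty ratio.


TUR = u_lab / u_ref
= 0.686 / 0.0255
= 26.9020

26.9020


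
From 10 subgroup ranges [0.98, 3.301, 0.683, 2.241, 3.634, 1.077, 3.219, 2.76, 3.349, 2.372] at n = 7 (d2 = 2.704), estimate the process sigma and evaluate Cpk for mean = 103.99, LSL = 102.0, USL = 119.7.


R_bar = (0.98 + 3.301 + 0.683 + 2.241 + 3.634 + 1.077 + 3.219 + 2.76 + 3.349 + 2.372) / 10 = 2.3616
sigma = R_bar / d2 = 2.3616 / 2.704 = 0.87337278
Cp = (USL - LSL)/(6*sigma) = (119.7 - 102.0)/(6*0.87337278) = 3.3777
Cpu = (119.7 - 103.99)/(3*0.87337278) = 5.9959
Cpl = (103.99 - 102.0)/(3*0.87337278) = 0.7595
Cpk = min(Cpu, Cpl) = 0.7595

0.7595


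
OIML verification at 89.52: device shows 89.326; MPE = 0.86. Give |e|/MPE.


e = indication - reference = 89.326 - 89.52 = -0.1940
|e| = 0.1940
ratio = |e| / MPE = 0.1940 / 0.86
ratio = 0.2256

0.2256


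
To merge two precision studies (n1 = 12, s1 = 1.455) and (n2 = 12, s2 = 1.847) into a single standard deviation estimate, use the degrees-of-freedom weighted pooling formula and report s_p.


s_p = sqrt(((n1-1)*s1^2 + (n2-1)*s2^2) / (n1+n2-2))
numerator = (12-1)*1.455^2 + (12-1)*1.847^2 = 23.287275 + 37.525499 = 60.812774
denominator = 12 + 12 - 2 = 22
s_p^2 = 60.812774 / 22 = 2.764217
s_p = sqrt(2.764217) = 1.6626

1.6626


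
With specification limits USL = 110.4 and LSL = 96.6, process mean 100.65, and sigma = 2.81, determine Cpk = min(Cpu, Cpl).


Cpu = (USL - mean) / (3*sigma) = (110.4 - 100.65) / (3*2.81) = 1.1566
Cpl = (mean - LSL) / (3*sigma) = (100.65 - 96.6) / (3*2.81) = 0.4804
Cpk = min(Cpu, Cpl) = 0.4804

0.4804


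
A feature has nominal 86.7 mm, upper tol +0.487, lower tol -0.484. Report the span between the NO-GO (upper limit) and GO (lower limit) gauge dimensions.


GO = nominal - lower_tol (smallest hole = maximum material condition)
GO = 86.7 - 0.484 = 86.216
NO-GO = nominal + upper_tol (largest hole = least material condition)
NO-GO = 86.7 + 0.487 = 87.187
spread = NO-GO - GO = 87.187 - 86.216 = 0.9710

0.9710


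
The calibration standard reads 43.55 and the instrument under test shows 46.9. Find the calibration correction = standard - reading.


Correction = standard - reading
= 43.55 - 46.9
= -3.3500

-3.3500


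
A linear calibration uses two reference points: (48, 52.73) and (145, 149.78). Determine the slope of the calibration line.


slope = (y2 - y1) / (x2 - x1)
= (149.78 - 52.73) / (145 - 48)
= 97.0500 / 97
= 1.0005

1.0005


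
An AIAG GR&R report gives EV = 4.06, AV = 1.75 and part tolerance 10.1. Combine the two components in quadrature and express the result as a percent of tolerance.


GRR = sqrt(EV^2 + AV^2) = sqrt(4.06^2 + 1.75^2) = 4.4210971
%GRR = GRR / tol * 100 = 4.4210971 / 10.1 * 100
%GRR = 43.7732

43.7732


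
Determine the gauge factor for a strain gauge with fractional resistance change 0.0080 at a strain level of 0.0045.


GF = (dR/R) / epsilon
= 0.0080 / 0.0045
= 1.7778

1.7778


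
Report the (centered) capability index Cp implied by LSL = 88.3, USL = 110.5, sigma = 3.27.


Cp = (USL - LSL) / (6 * sigma)
= (110.5 - 88.3) / (6 * 3.27)
= 22.2000 / 19.6200
= 1.1315

1.1315


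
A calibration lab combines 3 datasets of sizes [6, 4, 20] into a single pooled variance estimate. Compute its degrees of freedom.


nu = sum_i (n_i - 1)
nu = ((6 - 1) + (4 - 1) + (20 - 1))
nu = 5 + 3 + 19
nu = 27

27


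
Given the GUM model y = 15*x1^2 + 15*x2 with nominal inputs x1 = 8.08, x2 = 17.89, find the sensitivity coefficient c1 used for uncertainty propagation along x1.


y = 15*x1^2 + 15*x2
dy/dx1 = 2*15*x1
Evaluate at x1 = 8.08: c1 = 30 * 8.08
c1 = 242.4000

242.4000


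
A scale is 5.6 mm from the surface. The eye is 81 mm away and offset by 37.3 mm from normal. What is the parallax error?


error = h * offset / d
= 5.6 * 37.3 / 81
= 2.5788

2.5788


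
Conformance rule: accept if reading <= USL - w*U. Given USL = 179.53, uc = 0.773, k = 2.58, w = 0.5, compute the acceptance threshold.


U = k * uc = 2.58 * 0.773 = 1.99434
guard band g = w * U = 0.5 * 1.99434 = 0.99717
AL = USL - g = 179.53 - 0.99717
AL = 178.5328

178.5328


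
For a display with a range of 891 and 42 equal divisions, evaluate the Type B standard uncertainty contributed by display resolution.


resolution = range / divisions
resolution = 891 / 42 = 21.214286
u_res = resolution / (2*sqrt(3))
u_res = 21.214286 / 3.4641016
u_res = 6.1240

6.1240


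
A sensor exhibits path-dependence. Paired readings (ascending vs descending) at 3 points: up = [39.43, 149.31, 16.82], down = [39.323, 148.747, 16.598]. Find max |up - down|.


|39.43 - 39.323| = 0.1070
|149.31 - 148.747| = 0.5630
|16.82 - 16.598| = 0.2220
hysteresis = max(diffs) = 0.5630

0.5630


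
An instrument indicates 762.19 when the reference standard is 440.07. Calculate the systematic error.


Systematic error = measured - true
= 762.19 - 440.07
= 322.1200

322.1200


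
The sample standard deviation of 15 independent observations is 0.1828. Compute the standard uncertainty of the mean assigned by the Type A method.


u_A = s / sqrt(n)
u_A = 0.1828 / sqrt(15)
u_A = 0.1828 / 3.8729833
u_A = 0.0472

0.0472


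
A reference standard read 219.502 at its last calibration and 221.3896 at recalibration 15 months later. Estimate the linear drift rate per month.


rate = (v2 - v1) / months
= (221.3896 - 219.502) / 15
= 1.8876 / 15
= 0.1258

0.1258
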